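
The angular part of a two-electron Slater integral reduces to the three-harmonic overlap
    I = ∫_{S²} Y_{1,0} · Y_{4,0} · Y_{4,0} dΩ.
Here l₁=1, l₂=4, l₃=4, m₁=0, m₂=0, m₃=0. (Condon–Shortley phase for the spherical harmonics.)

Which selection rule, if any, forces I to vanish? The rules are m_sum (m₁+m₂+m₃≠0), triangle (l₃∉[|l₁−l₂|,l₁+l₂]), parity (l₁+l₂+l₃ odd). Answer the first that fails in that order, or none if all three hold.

m₁+m₂+m₃ = 0 + 0 + 0 = 0  ✓
triangle: |1−4|=3 ≤ l₃=4 ≤ 1+4=5  ✓
parity: l₁+l₂+l₃ = 9 is odd  ✗

parity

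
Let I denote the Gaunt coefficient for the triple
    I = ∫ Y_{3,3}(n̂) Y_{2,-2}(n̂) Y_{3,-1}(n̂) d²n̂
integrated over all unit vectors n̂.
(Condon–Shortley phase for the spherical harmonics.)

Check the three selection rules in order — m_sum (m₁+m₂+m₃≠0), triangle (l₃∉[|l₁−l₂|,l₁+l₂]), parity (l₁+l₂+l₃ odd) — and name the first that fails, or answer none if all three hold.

none

m₁+m₂+m₃ = 3 − 2 − 1 = 0  ✓
triangle: |3−2|=1 ≤ l₃=3 ≤ 3+2=5  ✓
parity: l₁+l₂+l₃ = 8 is even  ✓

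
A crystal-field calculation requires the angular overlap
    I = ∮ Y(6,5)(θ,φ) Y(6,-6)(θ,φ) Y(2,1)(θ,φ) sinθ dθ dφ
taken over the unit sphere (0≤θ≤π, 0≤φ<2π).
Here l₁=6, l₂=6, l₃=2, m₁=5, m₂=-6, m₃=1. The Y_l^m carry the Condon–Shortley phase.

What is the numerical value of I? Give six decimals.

m-sum 0 ✓  L=14 even ✓  0≤2≤12 ✓
Π(2lᵢ+1) = 13×13×5 = 845
triangle coeff Δ(6,6,2) = 1/90090
Σ_t [4,6]: t=4:+1/69120 t=5:−1/14400 t=6:+1/69120 = -7/172800
(3j)²=14/715 [(6 6 2; 0 0 0)], sign=-1
Σ_t [0,0]: t=0:+1/7257600 = 1/7257600
(3j)²=11/455 [(6 6 2; 5 -6 1)], sign=-1
⇒ 4πI² = 2/5
I = (+1)√(2/5/(4π)) = 0.17841241

0.178412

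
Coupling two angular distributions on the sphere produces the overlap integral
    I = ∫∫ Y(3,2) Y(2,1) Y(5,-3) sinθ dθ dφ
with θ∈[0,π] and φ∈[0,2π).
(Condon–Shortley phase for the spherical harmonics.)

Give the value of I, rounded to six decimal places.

-0.253584

Rules hold: Σm=0, L=10 even, 1≤5≤5.
N = 7·5·11 = 385
Δ = 0!·6!·4!/11! = 1/2310
Racah Σ t=0..0: t=0:+1/144 = 1/144
⇒ 3j(3 2 5; 0 0 0)² = 10/231, sgn -1
Racah Σ t=0..0: t=0:+1/720 = 1/720
⇒ 3j(3 2 5; 2 1 -3)² = 8/165, sgn +1
4πI² = N·(3j₀)²·(3jₘ)² = 80/99
I = -1·√(0.808081/4π) = -0.25358436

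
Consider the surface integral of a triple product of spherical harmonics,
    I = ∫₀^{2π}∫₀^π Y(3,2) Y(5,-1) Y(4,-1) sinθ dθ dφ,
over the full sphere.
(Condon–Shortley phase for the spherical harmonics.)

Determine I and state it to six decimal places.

Rules hold: Σm=0, L=12 even, 2≤4≤8.
N = 7·11·9 = 693
Δ = 4!·2!·6!/13! = 1/180180
Racah Σ t=1..3: t=1:−1/576 t=2:+1/144 t=3:−1/576 = 1/288
⇒ 3j(3 5 4; 0 0 0)² = 20/1001, sgn +1
Racah Σ t=0..1: t=0:+1/1152 t=1:−1/432 = -5/3456
⇒ 3j(3 5 4; 2 -1 -1)² = 625/36036, sgn +1
4πI² = N·(3j₀)²·(3jₘ)² = 3125/13013
I = +1·√(0.240144/4π) = 0.13823925

0.138239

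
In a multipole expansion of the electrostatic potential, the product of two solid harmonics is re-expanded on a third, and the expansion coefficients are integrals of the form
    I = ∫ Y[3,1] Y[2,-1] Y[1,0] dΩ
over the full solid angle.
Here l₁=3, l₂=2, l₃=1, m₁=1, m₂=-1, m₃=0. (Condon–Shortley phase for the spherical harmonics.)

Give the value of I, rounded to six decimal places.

Rules hold: Σm=0, L=6 even, 1≤1≤5.
N = 7·5·3 = 105
Δ = 4!·2!·0!/7! = 1/105
Racah Σ t=2..2: t=2:+1/4 = 1/4
⇒ 3j(3 2 1; 0 0 0)² = 3/35, sgn -1
Racah Σ t=1..1: t=1:−1/6 = -1/6
⇒ 3j(3 2 1; 1 -1 0)² = 8/105, sgn +1
4πI² = N·(3j₀)²·(3jₘ)² = 24/35
I = -1·√(0.685714/4π) = -0.23359668

-0.233597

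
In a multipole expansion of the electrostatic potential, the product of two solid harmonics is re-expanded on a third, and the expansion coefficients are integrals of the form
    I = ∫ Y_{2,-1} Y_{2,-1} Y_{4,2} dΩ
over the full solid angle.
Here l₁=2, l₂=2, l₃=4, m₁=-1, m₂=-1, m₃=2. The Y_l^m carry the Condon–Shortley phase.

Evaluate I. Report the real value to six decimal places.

0.254875

Checks pass: Σm=0; 8 even; l₃=4∈[0,4].
(2·2+1)(2·2+1)(2·4+1) = 225
Δ: 0! 4! 4! / 9! → 1/630
sum: t=0:+1/16 = 1/16
3j²(2 2 4; 0 0 0) = Δ·Π!·Σ² = 2/35  (sign +1)
sum: t=0:+1/36 = 1/36
3j²(2 2 4; -1 -1 2) = Δ·Π!·Σ² = 4/63  (sign +1)
combine: 4πI² = 225·2/35·4/63 = 40/49
take √, sign +1: I = 0.25487487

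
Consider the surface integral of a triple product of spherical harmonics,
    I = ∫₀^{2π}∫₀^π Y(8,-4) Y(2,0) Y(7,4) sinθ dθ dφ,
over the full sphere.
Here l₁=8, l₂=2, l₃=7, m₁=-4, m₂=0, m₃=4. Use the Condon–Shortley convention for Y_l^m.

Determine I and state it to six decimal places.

0.000000

l₁+l₂+l₃=17 is odd: 3j(l;000)=0 ⇒ I=0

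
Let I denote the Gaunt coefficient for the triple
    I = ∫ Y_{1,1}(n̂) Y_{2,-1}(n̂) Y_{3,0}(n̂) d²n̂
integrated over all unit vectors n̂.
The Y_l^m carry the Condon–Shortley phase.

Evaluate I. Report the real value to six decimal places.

Checks pass: Σm=0; 6 even; l₃=3∈[1,3].
(2·1+1)(2·2+1)(2·3+1) = 105
Δ: 0! 2! 4! / 7! → 1/105
sum: t=0:+1/4 = 1/4
3j²(1 2 3; 0 0 0) = Δ·Π!·Σ² = 3/35  (sign -1)
sum: t=0:+1/12 = 1/12
3j²(1 2 3; 1 -1 0) = Δ·Π!·Σ² = 1/35  (sign -1)
combine: 4πI² = 105·3/35·1/35 = 9/35
take √, sign +1: I = 0.14304817

0.143048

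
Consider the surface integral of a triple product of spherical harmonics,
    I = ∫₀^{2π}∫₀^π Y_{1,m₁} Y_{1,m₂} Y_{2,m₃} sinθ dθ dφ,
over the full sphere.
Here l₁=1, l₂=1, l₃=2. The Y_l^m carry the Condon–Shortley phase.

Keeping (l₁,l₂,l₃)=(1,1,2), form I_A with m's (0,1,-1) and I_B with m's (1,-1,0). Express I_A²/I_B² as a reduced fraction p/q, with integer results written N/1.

3/1

Same 1,1,2: normalisation and zero-m 3j drop out of the ratio.
A: Δ: 0! 2! 2! / 5! → 1/30; sum: t=0:+1/2 = 1/2; 3j²(1 1 2; 0 1 -1) = Δ·Π!·Σ² = 1/10  (sign -1)
B: Δ: 0! 2! 2! / 5! → 1/30; sum: t=0:+1/4 = 1/4; 3j²(1 1 2; 1 -1 0) = Δ·Π!·Σ² = 1/30  (sign +1)
I_A²/I_B² = (1/10)/(1/30) = 3/1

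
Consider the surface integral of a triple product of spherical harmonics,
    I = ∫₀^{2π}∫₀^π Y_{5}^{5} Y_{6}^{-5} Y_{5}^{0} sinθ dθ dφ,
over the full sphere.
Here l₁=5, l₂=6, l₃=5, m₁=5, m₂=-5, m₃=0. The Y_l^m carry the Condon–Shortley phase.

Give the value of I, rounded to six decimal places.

Rules hold: Σm=0, L=16 even, 1≤5≤11.
N = 11·13·11 = 1573
Δ = 6!·4!·6!/17! = 1/28588560
Racah Σ t=1..5: t=1:−1/345600 t=2:+1/13824 t=3:−1/5184 t=4:+1/13824 t=5:−1/345600 = -7/129600
⇒ 3j(5 6 5; 0 0 0)² = 80/7293, sgn +1
Racah Σ t=0..0: t=0:+1/2073600 = 1/2073600
⇒ 3j(5 6 5; 5 -5 0)² = 15/884, sgn -1
4πI² = N·(3j₀)²·(3jₘ)² = 1100/3757
I = -1·√(0.292787/4π) = -0.15264086

-0.152641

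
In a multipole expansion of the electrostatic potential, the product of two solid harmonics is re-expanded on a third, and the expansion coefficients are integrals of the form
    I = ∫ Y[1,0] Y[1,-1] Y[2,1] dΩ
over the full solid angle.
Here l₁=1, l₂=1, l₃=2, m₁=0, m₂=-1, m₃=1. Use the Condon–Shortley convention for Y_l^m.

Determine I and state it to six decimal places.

-0.218510

Checks pass: Σm=0; 4 even; l₃=2∈[0,2].
(2·1+1)(2·1+1)(2·2+1) = 45
Δ: 0! 2! 2! / 5! → 1/30
sum: t=0:+1/1 = 1/1
3j²(1 1 2; 0 0 0) = Δ·Π!·Σ² = 2/15  (sign +1)
sum: t=0:+1/2 = 1/2
3j²(1 1 2; 0 -1 1) = Δ·Π!·Σ² = 1/10  (sign -1)
combine: 4πI² = 45·2/15·1/10 = 3/5
take √, sign -1: I = -0.21850969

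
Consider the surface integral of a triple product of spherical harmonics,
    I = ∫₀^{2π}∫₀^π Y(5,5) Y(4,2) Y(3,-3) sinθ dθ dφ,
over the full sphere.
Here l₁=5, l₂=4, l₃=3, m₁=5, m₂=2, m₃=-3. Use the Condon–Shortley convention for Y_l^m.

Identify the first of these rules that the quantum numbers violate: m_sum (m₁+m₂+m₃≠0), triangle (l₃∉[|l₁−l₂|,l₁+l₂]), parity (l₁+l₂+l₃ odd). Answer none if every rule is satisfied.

m₁+m₂+m₃ = 5 + 2 − 3 = 4  ✗
triangle: |5−4|=1 ≤ l₃=3 ≤ 5+4=9
parity: l₁+l₂+l₃ = 12 is even

m_sum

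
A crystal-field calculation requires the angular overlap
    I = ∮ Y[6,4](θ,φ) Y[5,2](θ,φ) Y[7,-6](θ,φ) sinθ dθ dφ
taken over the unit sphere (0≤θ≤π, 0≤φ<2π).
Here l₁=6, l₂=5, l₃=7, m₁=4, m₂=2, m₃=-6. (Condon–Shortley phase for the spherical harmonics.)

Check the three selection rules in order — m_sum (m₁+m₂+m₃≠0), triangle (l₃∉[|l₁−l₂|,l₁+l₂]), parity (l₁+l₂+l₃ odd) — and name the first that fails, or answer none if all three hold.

m₁+m₂+m₃ = 4 + 2 − 6 = 0  ✓
triangle: |6−5|=1 ≤ l₃=7 ≤ 6+5=11  ✓
parity: l₁+l₂+l₃ = 18 is even  ✓

none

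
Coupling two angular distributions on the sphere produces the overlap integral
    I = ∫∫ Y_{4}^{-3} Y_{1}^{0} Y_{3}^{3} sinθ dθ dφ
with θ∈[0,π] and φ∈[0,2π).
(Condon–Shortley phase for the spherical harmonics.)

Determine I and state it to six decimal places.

-0.162868

Checks pass: Σm=0; 8 even; l₃=3∈[3,5].
(2·4+1)(2·1+1)(2·3+1) = 189
Δ: 2! 6! 0! / 9! → 1/252
sum: t=1:−1/36 = -1/36
3j²(4 1 3; 0 0 0) = Δ·Π!·Σ² = 4/63  (sign +1)
sum: t=1:−1/720 = -1/720
3j²(4 1 3; -3 0 3) = Δ·Π!·Σ² = 1/36  (sign -1)
combine: 4πI² = 189·4/63·1/36 = 1/3
take √, sign -1: I = -0.16286750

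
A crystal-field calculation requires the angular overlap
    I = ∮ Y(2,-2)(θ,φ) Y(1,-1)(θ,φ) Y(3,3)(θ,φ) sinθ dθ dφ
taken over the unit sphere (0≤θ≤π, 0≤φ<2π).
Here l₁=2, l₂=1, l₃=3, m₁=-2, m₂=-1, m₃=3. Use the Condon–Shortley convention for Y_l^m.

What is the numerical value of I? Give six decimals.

Rules hold: Σm=0, L=6 even, 1≤3≤3.
N = 5·3·7 = 105
Δ = 0!·4!·2!/7! = 1/105
Racah Σ t=0..0: t=0:+1/4 = 1/4
⇒ 3j(2 1 3; 0 0 0)² = 3/35, sgn -1
Racah Σ t=0..0: t=0:+1/48 = 1/48
⇒ 3j(2 1 3; -2 -1 3)² = 1/7, sgn +1
4πI² = N·(3j₀)²·(3jₘ)² = 9/7
I = -1·√(1.28571/4π) = -0.31986543

-0.319865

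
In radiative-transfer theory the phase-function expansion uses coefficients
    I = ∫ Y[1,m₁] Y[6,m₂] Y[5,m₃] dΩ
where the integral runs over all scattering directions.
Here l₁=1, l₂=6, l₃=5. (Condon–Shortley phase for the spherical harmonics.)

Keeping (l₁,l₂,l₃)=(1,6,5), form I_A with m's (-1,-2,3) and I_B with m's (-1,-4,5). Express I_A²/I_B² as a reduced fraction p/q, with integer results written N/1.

Shared (l₁,l₂,l₃)=(1,6,5): N and (l;000)² cancel in I_A²/I_B².
A: Δ = 2!·0!·10!/13! = 1/858; Racah Σ t=2..2: t=2:+1/161280 = 1/161280; ⇒ 3j(1 6 5; -1 -2 3)² = 1/143, sgn +1
B: Δ = 2!·0!·10!/13! = 1/858; Racah Σ t=2..2: t=2:+1/7257600 = 1/7257600; ⇒ 3j(1 6 5; -1 -4 5)² = 1/858, sgn +1
I_A²/I_B² = (1/143)/(1/858) = 6/1

6/1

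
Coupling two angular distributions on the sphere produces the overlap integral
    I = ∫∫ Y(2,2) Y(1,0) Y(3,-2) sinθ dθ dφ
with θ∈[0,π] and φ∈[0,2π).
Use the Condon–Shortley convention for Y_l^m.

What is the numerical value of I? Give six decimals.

0.184674

m-sum 0 ✓  L=6 even ✓  1≤3≤3 ✓
Π(2lᵢ+1) = 5×3×7 = 105
triangle coeff Δ(2,1,3) = 1/105
Σ_t [0,0]: t=0:+1/4 = 1/4
(3j)²=3/35 [(2 1 3; 0 0 0)], sign=-1
Σ_t [0,0]: t=0:+1/24 = 1/24
(3j)²=1/21 [(2 1 3; 2 0 -2)], sign=-1
⇒ 4πI² = 3/7
I = (+1)√(3/7/(4π)) = 0.18467439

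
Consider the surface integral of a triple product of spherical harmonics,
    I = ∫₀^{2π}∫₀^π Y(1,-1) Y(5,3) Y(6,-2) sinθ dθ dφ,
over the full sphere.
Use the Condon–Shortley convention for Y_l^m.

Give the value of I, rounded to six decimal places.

Rules hold: Σm=0, L=12 even, 4≤6≤6.
N = 3·11·13 = 429
Δ = 0!·2!·10!/13! = 1/858
Racah Σ t=0..0: t=0:+1/14400 = 1/14400
⇒ 3j(1 5 6; 0 0 0)² = 6/143, sgn +1
Racah Σ t=0..0: t=0:+1/161280 = 1/161280
⇒ 3j(1 5 6; -1 3 -2)² = 1/143, sgn +1
4πI² = N·(3j₀)²·(3jₘ)² = 18/143
I = +1·√(0.125874/4π) = 0.10008369

0.100084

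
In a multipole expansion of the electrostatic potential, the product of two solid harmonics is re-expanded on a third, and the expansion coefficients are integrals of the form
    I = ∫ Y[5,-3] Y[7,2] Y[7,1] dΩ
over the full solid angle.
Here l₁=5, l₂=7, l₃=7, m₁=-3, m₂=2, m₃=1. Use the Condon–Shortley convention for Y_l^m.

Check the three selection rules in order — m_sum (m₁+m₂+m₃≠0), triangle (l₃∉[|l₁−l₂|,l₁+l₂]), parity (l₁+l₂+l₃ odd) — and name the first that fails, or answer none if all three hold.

m₁+m₂+m₃ = -3 + 2 + 1 = 0  ✓
triangle: |5−7|=2 ≤ l₃=7 ≤ 5+7=12  ✓
parity: l₁+l₂+l₃ = 19 is odd  ✗

parity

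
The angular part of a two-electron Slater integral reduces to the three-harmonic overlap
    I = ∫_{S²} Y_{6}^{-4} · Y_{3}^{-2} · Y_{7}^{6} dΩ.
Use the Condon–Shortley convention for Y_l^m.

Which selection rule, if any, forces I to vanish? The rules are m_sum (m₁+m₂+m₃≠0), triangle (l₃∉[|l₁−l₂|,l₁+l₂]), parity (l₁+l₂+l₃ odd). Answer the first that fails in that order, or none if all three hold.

none

Σmᵢ = 0  ✓
l₃∈[|l₁−l₂|,l₁+l₂]=[3,9], have l₃=7  ✓
Σlᵢ = 16 ⇒ even  ✓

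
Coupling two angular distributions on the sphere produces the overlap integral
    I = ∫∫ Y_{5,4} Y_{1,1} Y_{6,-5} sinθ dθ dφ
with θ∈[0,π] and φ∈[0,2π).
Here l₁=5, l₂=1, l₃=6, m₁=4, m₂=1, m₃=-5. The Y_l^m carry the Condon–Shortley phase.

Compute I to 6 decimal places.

-0.303018

Rules hold: Σm=0, L=12 even, 4≤6≤6.
N = 11·3·13 = 429
Δ = 0!·10!·2!/13! = 1/858
Racah Σ t=0..0: t=0:+1/14400 = 1/14400
⇒ 3j(5 1 6; 0 0 0)² = 6/143, sgn +1
Racah Σ t=0..0: t=0:+1/725760 = 1/725760
⇒ 3j(5 1 6; 4 1 -5)² = 5/78, sgn -1
4πI² = N·(3j₀)²·(3jₘ)² = 15/13
I = -1·√(1.15385/4π) = -0.30301841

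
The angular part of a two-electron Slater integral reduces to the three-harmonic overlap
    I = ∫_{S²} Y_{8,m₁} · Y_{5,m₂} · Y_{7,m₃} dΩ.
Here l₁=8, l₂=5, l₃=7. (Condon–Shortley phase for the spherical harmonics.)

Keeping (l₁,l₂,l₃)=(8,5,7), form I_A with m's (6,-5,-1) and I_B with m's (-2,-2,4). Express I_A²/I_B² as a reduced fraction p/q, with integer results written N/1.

l's match ⇒ only the (l;m) 3-j factors differ between A and B.
A: triangle coeff Δ(8,5,7) = 1/814773960; Σ_t [0,0]: t=0:+1/1393459200 = 1/1393459200; (3j)²=15/1292 [(8 5 7; 6 -5 -1)], sign=+1
B: triangle coeff Δ(8,5,7) = 1/814773960; Σ_t [0,3]: t=0:+1/15676416000 t=1:−1/174182400 t=2:+1/23224320 t=3:−1/26127360 = -1/1119744000; (3j)²=7/377910 [(8 5 7; -2 -2 4)], sign=+1
I_A²/I_B² = (15/1292)/(7/377910) = 8775/14

8775/14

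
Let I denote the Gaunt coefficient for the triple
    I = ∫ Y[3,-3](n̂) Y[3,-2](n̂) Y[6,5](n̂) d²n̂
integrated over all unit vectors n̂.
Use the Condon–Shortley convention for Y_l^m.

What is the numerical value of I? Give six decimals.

m-sum 0 ✓  L=12 even ✓  0≤6≤6 ✓
Π(2lᵢ+1) = 7×7×13 = 637
triangle coeff Δ(3,3,6) = 1/12012
Σ_t [0,0]: t=0:+1/1296 = 1/1296
(3j)²=100/3003 [(3 3 6; 0 0 0)], sign=+1
Σ_t [0,0]: t=0:+1/86400 = 1/86400
(3j)²=1/26 [(3 3 6; -3 -2 5)], sign=-1
⇒ 4πI² = 350/429
I = (-1)√(350/429/(4π)) = -0.25480060

-0.254801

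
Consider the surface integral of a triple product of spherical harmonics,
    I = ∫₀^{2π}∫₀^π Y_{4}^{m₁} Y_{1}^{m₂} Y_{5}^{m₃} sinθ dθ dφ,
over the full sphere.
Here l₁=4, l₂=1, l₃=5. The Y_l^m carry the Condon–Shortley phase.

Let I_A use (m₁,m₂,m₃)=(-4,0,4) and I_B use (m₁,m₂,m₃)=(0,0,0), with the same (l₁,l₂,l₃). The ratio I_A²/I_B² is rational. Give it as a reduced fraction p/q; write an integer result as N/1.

Same 4,1,5: normalisation and zero-m 3j drop out of the ratio.
A: Δ: 0! 8! 2! / 11! → 1/495; sum: t=0:+1/40320 = 1/40320; 3j²(4 1 5; -4 0 4) = Δ·Π!·Σ² = 1/55  (sign -1)
B: Δ: 0! 8! 2! / 11! → 1/495; sum: t=0:+1/576 = 1/576; 3j²(4 1 5; 0 0 0) = Δ·Π!·Σ² = 5/99  (sign -1)
I_A²/I_B² = (1/55)/(5/99) = 9/25

9/25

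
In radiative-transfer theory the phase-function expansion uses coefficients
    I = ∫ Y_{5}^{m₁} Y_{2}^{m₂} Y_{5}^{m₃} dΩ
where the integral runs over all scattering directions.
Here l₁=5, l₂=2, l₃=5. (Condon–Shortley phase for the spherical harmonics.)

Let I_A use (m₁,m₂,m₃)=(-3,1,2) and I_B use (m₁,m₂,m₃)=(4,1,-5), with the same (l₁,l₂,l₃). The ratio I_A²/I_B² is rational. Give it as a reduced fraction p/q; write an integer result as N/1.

20/27

Same 5,2,5: normalisation and zero-m 3j drop out of the ratio.
A: Δ: 2! 8! 2! / 13! → 1/38610; sum: t=1:−1/10080 t=2:+1/2880 = 1/4032; 3j²(5 2 5; -3 1 2) = Δ·Π!·Σ² = 10/429  (sign -1)
B: Δ: 2! 8! 2! / 13! → 1/38610; sum: t=1:−1/80640 = -1/80640; 3j²(5 2 5; 4 1 -5) = Δ·Π!·Σ² = 9/286  (sign -1)
I_A²/I_B² = (10/429)/(9/286) = 20/27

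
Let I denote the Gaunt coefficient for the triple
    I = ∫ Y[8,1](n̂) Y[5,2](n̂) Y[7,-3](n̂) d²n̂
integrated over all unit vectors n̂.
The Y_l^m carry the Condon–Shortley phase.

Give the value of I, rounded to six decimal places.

Checks pass: Σm=0; 20 even; l₃=7∈[3,13].
(2·8+1)(2·5+1)(2·7+1) = 2805
Δ: 6! 10! 4! / 21! → 1/814773960
sum: t=1:−1/87091200 t=2:+1/4976640 t=3:−1/2073600 t=4:+1/4976640 t=5:−1/87091200 = -1/9676800
3j²(8 5 7; 0 0 0) = Δ·Π!·Σ² = 360/46189  (sign +1)
sum: t=3:−1/14929920 t=4:+1/8709120 t=5:−1/38707200 t=6:+1/1567641600 = 71/3135283200
3j²(8 5 7; 1 2 -3) = Δ·Π!·Σ² = 5041/1662804  (sign +1)
combine: 4πI² = 2805·360/46189·5041/1662804 = 756150/11408683
take √, sign +1: I = 0.07262419

0.072624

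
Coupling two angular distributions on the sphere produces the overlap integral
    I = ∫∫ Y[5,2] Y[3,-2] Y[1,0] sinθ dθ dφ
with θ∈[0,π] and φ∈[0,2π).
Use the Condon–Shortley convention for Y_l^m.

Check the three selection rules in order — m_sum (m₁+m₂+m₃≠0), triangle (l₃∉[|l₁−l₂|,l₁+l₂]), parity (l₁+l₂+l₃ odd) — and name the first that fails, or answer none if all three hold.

triangle

m₁+m₂+m₃ = 2 − 2 + 0 = 0  ✓
triangle: |5−3|=2 ≤ l₃=1 ≤ 5+3=8  ✗
parity: l₁+l₂+l₃ = 9 is odd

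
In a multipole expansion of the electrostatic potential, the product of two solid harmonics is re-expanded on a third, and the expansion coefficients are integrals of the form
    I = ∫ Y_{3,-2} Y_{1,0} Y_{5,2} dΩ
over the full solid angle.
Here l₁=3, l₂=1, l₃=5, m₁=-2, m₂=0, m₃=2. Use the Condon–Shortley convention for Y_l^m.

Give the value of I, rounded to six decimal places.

0.000000

triangle: need 2≤l₃≤4, have 5; I=0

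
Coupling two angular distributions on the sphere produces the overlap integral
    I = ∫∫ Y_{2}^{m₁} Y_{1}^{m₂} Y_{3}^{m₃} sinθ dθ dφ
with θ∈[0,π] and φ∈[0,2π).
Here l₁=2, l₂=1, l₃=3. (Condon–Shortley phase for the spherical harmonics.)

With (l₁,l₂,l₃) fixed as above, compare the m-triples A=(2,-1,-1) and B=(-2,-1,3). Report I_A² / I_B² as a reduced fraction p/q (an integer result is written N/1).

1/15

l's match ⇒ only the (l;m) 3-j factors differ between A and B.
A: triangle coeff Δ(2,1,3) = 1/105; Σ_t [0,0]: t=0:+1/48 = 1/48; (3j)²=1/105 [(2 1 3; 2 -1 -1)], sign=+1
B: triangle coeff Δ(2,1,3) = 1/105; Σ_t [0,0]: t=0:+1/48 = 1/48; (3j)²=1/7 [(2 1 3; -2 -1 3)], sign=+1
I_A²/I_B² = (1/105)/(1/7) = 1/15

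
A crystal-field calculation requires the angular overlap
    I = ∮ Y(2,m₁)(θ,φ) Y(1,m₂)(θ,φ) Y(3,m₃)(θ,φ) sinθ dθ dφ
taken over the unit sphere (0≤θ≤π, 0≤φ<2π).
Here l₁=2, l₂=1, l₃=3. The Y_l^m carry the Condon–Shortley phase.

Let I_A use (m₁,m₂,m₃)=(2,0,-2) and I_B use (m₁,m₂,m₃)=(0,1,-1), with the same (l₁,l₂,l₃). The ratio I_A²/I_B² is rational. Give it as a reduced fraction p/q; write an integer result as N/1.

5/6

Same 2,1,3: normalisation and zero-m 3j drop out of the ratio.
A: Δ: 0! 4! 2! / 7! → 1/105; sum: t=0:+1/24 = 1/24; 3j²(2 1 3; 2 0 -2) = Δ·Π!·Σ² = 1/21  (sign -1)
B: Δ: 0! 4! 2! / 7! → 1/105; sum: t=0:+1/8 = 1/8; 3j²(2 1 3; 0 1 -1) = Δ·Π!·Σ² = 2/35  (sign +1)
I_A²/I_B² = (1/21)/(2/35) = 5/6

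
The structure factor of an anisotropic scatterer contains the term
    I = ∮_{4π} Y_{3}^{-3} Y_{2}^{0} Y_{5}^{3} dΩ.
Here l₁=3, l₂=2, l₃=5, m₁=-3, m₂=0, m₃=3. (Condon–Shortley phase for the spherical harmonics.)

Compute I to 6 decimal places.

Checks pass: Σm=0; 10 even; l₃=5∈[1,5].
(2·3+1)(2·2+1)(2·5+1) = 385
Δ: 0! 6! 4! / 11! → 1/2310
sum: t=0:+1/144 = 1/144
3j²(3 2 5; 0 0 0) = Δ·Π!·Σ² = 10/231  (sign -1)
sum: t=0:+1/2880 = 1/2880
3j²(3 2 5; -3 0 3) = Δ·Π!·Σ² = 2/165  (sign +1)
combine: 4πI² = 385·10/231·2/165 = 20/99
take √, sign -1: I = -0.12679218

-0.126792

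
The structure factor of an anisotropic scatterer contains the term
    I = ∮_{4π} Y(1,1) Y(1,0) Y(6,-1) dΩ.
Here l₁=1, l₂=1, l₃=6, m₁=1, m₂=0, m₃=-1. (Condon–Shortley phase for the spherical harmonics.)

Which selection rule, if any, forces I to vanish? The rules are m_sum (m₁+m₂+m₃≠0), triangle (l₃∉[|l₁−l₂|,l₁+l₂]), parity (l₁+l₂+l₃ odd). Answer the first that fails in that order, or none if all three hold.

m₁+m₂+m₃ = 1 + 0 − 1 = 0  ✓
triangle: |1−1|=0 ≤ l₃=6 ≤ 1+1=2  ✗
parity: l₁+l₂+l₃ = 8 is even

triangle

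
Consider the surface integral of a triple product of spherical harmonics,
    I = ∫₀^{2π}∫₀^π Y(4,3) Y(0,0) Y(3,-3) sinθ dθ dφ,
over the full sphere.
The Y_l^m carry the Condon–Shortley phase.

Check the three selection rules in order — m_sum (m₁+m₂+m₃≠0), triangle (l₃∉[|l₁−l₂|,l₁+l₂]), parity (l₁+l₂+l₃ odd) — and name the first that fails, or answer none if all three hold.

azimuthal sum: 3 + 0 − 3 = 0  ✓
4 ≤ 3 ≤ 4 (triangle on l)  ✗
L = 4 + 0 + 3 = 7 (odd)

triangle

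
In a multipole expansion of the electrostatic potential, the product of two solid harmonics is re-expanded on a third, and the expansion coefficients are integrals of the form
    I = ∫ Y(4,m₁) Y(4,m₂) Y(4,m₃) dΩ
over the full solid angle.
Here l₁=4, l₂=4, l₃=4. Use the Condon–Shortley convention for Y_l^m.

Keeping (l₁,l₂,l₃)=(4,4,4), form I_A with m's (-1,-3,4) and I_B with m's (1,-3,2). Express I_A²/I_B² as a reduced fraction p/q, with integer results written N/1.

7/1

Shared (l₁,l₂,l₃)=(4,4,4): N and (l;000)² cancel in I_A²/I_B².
A: Δ = 4!·4!·4!/13! = 1/450450; Racah Σ t=1..1: t=1:−1/3456 = -1/3456; ⇒ 3j(4 4 4; -1 -3 4)² = 35/1287, sgn -1
B: Δ = 4!·4!·4!/13! = 1/450450; Racah Σ t=0..1: t=0:+1/864 t=1:−1/576 = -1/1728; ⇒ 3j(4 4 4; 1 -3 2)² = 5/1287, sgn -1
I_A²/I_B² = (35/1287)/(5/1287) = 7/1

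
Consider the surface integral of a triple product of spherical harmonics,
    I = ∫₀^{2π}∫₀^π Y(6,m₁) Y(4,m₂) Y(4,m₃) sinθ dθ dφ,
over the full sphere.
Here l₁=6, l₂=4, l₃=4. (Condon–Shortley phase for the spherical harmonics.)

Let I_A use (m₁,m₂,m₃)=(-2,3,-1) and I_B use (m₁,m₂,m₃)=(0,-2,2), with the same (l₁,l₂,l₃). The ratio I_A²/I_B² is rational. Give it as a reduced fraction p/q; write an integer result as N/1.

135/121

l's match ⇒ only the (l;m) 3-j factors differ between A and B.
A: triangle coeff Δ(6,4,4) = 1/1261260; Σ_t [5,6]: t=5:−1/8640 t=6:+1/34560 = -1/11520; (3j)²=3/143 [(6 4 4; -2 3 -1)], sign=+1
B: triangle coeff Δ(6,4,4) = 1/1261260; Σ_t [0,2]: t=0:+1/1036800 t=1:−1/14400 t=2:+1/4608 = 77/518400; (3j)²=11/585 [(6 4 4; 0 -2 2)], sign=+1
I_A²/I_B² = (3/143)/(11/585) = 135/121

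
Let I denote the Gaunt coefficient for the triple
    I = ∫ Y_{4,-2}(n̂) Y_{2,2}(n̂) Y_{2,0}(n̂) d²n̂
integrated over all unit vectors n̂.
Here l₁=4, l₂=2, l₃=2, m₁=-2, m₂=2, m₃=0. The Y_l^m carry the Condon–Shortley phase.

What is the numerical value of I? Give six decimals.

Rules hold: Σm=0, L=8 even, 2≤2≤6.
N = 9·5·5 = 225
Δ = 4!·4!·0!/9! = 1/630
Racah Σ t=2..2: t=2:+1/16 = 1/16
⇒ 3j(4 2 2; 0 0 0)² = 2/35, sgn +1
Racah Σ t=4..4: t=4:+1/96 = 1/96
⇒ 3j(4 2 2; -2 2 0)² = 1/42, sgn +1
4πI² = N·(3j₀)²·(3jₘ)² = 15/49
I = +1·√(0.306122/4π) = 0.15607835

0.156078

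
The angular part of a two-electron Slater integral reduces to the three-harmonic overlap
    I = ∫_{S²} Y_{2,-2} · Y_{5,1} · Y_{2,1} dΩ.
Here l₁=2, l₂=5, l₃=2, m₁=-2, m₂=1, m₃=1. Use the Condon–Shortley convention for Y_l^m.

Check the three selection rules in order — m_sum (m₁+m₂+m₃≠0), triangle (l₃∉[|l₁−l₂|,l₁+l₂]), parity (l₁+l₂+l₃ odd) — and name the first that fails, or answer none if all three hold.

triangle

azimuthal sum: -2 + 1 + 1 = 0  ✓
3 ≤ 2 ≤ 7 (triangle on l)  ✗
L = 2 + 5 + 2 = 9 (odd)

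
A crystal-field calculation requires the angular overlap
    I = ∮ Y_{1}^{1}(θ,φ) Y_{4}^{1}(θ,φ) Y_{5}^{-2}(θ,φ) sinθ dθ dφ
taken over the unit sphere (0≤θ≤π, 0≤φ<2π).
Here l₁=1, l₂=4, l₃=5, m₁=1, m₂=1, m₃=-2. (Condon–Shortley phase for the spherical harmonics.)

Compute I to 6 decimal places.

Rules hold: Σm=0, L=10 even, 3≤5≤5.
N = 3·9·11 = 297
Δ = 0!·2!·8!/11! = 1/495
Racah Σ t=0..0: t=0:+1/576 = 1/576
⇒ 3j(1 4 5; 0 0 0)² = 5/99, sgn -1
Racah Σ t=0..0: t=0:+1/1440 = 1/1440
⇒ 3j(1 4 5; 1 1 -2)² = 7/165, sgn -1
4πI² = N·(3j₀)²·(3jₘ)² = 7/11
I = +1·√(0.636364/4π) = 0.22503380

0.225034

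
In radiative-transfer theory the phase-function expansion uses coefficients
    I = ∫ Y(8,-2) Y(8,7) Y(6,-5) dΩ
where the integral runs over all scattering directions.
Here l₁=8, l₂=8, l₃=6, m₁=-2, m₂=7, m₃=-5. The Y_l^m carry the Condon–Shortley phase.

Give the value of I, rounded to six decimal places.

m-sum 0 ✓  L=22 even ✓  0≤6≤16 ✓
Π(2lᵢ+1) = 17×17×13 = 3757
triangle coeff Δ(8,8,6) = 1/13742520792
Σ_t [2,8]: t=2:+1/41803776000 t=3:−1/435456000 t=4:+1/39813120 t=5:−1/18662400 t=6:+1/39813120 t=7:−1/435456000 t=8:+1/41803776000 = -11/1393459200
(3j)²=600/96577 [(8 8 6; 0 0 0)], sign=-1
Σ_t [9,10]: t=9:−1/31352832000 t=10:+1/313528320000 = -1/34836480000
(3j)²=243/29716 [(8 8 6; -2 7 -5)], sign=+1
⇒ 4πI² = 36450/190969
I = (-1)√(36450/190969/(4π)) = -0.12324304

-0.123243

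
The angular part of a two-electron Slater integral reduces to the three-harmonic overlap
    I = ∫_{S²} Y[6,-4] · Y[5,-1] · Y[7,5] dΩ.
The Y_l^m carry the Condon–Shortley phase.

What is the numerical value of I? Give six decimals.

Checks pass: Σm=0; 18 even; l₃=7∈[1,11].
(2·6+1)(2·5+1)(2·7+1) = 2145
Δ: 4! 8! 6! / 19! → 1/174594420
sum: t=0:+1/4147200 t=1:−1/207360 t=2:+1/82944 t=3:−1/207360 t=4:+1/4147200 = 1/345600
3j²(6 5 7; 0 0 0) = Δ·Π!·Σ² = 420/46189  (sign -1)
sum: t=2:+1/7741440 t=3:−1/3628800 t=4:+1/24883200 = -37/348364800
3j²(6 5 7; -4 -1 5) = Δ·Π!·Σ² = 1369/176358  (sign -1)
combine: 4πI² = 2145·420/46189·1369/176358 = 205350/1356277
take √, sign +1: I = 0.10976610

0.109766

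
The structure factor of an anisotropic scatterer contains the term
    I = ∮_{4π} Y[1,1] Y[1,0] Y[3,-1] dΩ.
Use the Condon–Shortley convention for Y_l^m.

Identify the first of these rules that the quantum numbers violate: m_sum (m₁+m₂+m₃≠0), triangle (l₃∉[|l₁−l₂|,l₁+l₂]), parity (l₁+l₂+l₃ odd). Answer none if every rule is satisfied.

triangle

m₁+m₂+m₃ = 1 + 0 − 1 = 0  ✓
triangle: |1−1|=0 ≤ l₃=3 ≤ 1+1=2  ✗
parity: l₁+l₂+l₃ = 5 is odd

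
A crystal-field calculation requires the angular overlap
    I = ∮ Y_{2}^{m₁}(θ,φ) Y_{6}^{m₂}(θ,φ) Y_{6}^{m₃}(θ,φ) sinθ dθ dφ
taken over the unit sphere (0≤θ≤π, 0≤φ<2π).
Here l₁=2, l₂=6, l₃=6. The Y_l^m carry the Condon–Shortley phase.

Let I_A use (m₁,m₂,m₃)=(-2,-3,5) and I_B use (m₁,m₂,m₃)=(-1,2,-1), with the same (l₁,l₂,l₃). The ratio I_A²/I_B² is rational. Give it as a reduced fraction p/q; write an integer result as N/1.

11/6

l's match ⇒ only the (l;m) 3-j factors differ between A and B.
A: triangle coeff Δ(2,6,6) = 1/90090; Σ_t [2,2]: t=2:+1/1451520 = 1/1451520; (3j)²=1/91 [(2 6 6; -2 -3 5)], sign=-1
B: triangle coeff Δ(2,6,6) = 1/90090; Σ_t [1,2]: t=1:−1/60480 t=2:+1/34560 = 1/80640; (3j)²=6/1001 [(2 6 6; -1 2 -1)], sign=-1
I_A²/I_B² = (1/91)/(6/1001) = 11/6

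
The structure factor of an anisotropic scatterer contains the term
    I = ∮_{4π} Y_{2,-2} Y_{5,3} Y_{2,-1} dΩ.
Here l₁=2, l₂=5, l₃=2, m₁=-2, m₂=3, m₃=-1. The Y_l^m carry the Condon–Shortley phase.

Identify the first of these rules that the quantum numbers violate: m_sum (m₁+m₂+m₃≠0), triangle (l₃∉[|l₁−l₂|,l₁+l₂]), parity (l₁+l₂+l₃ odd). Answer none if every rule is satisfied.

azimuthal sum: -2 + 3 − 1 = 0  ✓
3 ≤ 2 ≤ 7 (triangle on l)  ✗
L = 2 + 5 + 2 = 9 (odd)

triangle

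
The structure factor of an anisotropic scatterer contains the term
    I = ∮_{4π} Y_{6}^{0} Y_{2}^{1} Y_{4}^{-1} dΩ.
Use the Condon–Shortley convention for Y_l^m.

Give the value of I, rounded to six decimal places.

m-sum 0 ✓  L=12 even ✓  4≤4≤8 ✓
Π(2lᵢ+1) = 13×5×9 = 585
triangle coeff Δ(6,2,4) = 1/6435
Σ_t [2,2]: t=2:+1/2304 = 1/2304
(3j)²=5/143 [(6 2 4; 0 0 0)], sign=+1
Σ_t [3,3]: t=3:−1/4320 = -1/4320
(3j)²=8/429 [(6 2 4; 0 1 -1)], sign=+1
⇒ 4πI² = 600/1573
I = (+1)√(600/1573/(4π)) = 0.17422334

0.174223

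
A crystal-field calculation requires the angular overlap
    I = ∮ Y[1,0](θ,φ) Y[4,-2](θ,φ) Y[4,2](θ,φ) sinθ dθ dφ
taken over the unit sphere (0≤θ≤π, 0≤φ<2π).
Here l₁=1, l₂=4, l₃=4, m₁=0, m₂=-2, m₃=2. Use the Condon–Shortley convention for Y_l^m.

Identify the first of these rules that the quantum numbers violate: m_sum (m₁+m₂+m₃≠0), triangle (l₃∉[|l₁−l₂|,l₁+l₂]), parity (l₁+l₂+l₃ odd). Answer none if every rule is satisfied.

Σmᵢ = 0  ✓
l₃∈[|l₁−l₂|,l₁+l₂]=[3,5], have l₃=4  ✓
Σlᵢ = 9 ⇒ odd  ✗

parity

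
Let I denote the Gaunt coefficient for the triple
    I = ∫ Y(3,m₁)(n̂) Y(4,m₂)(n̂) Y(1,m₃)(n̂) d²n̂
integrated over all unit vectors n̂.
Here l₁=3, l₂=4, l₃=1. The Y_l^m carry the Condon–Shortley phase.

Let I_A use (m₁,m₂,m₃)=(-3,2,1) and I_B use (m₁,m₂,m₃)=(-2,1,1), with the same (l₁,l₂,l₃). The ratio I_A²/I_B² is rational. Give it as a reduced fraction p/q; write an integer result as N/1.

1/3

Same 3,4,1: normalisation and zero-m 3j drop out of the ratio.
A: Δ: 6! 0! 2! / 9! → 1/252; sum: t=6:+1/1440 = 1/1440; 3j²(3 4 1; -3 2 1) = Δ·Π!·Σ² = 1/252  (sign +1)
B: Δ: 6! 0! 2! / 9! → 1/252; sum: t=5:−1/240 = -1/240; 3j²(3 4 1; -2 1 1) = Δ·Π!·Σ² = 1/84  (sign -1)
I_A²/I_B² = (1/252)/(1/84) = 1/3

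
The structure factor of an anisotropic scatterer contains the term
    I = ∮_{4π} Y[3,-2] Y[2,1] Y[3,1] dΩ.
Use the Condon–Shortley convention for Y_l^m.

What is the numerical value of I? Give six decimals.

Checks pass: Σm=0; 8 even; l₃=3∈[1,5].
(2·3+1)(2·2+1)(2·3+1) = 245
Δ: 2! 4! 2! / 9! → 1/3780
sum: t=0:+1/24 t=1:−1/4 t=2:+1/24 = -1/6
3j²(3 2 3; 0 0 0) = Δ·Π!·Σ² = 4/105  (sign +1)
sum: t=1:−1/48 t=2:+1/12 = 1/16
3j²(3 2 3; -2 1 1) = Δ·Π!·Σ² = 1/28  (sign +1)
combine: 4πI² = 245·4/105·1/28 = 1/3
take √, sign +1: I = 0.16286750

0.162868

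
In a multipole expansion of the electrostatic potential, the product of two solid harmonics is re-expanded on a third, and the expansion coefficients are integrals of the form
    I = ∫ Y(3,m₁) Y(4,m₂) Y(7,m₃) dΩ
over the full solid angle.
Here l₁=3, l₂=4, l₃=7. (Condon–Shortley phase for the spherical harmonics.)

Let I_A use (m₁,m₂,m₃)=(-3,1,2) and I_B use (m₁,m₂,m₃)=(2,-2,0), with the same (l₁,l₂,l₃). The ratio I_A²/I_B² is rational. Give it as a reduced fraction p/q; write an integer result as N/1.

4/7

Shared (l₁,l₂,l₃)=(3,4,7): N and (l;000)² cancel in I_A²/I_B².
A: Δ = 0!·6!·8!/15! = 1/45045; Racah Σ t=0..0: t=0:+1/518400 = 1/518400; ⇒ 3j(3 4 7; -3 1 2)² = 4/2145, sgn -1
B: Δ = 0!·6!·8!/15! = 1/45045; Racah Σ t=0..0: t=0:+1/172800 = 1/172800; ⇒ 3j(3 4 7; 2 -2 0)² = 7/2145, sgn -1
I_A²/I_B² = (4/2145)/(7/2145) = 4/7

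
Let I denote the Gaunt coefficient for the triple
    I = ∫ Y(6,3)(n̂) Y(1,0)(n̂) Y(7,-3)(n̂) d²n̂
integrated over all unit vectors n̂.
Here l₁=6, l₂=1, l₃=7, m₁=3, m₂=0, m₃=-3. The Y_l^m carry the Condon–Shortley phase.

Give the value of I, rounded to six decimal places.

Rules hold: Σm=0, L=14 even, 5≤7≤7.
N = 13·3·15 = 585
Δ = 0!·12!·2!/15! = 1/1365
Racah Σ t=0..0: t=0:+1/518400 = 1/518400
⇒ 3j(6 1 7; 0 0 0)² = 7/195, sgn -1
Racah Σ t=0..0: t=0:+1/2177280 = 1/2177280
⇒ 3j(6 1 7; 3 0 -3)² = 8/273, sgn +1
4πI² = N·(3j₀)²·(3jₘ)² = 8/13
I = -1·√(0.615385/4π) = -0.22129336

-0.221293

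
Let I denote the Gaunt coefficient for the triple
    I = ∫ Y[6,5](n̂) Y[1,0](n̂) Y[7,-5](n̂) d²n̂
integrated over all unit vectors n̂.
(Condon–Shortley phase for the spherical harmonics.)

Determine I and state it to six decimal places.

Rules hold: Σm=0, L=14 even, 5≤7≤7.
N = 13·3·15 = 585
Δ = 0!·12!·2!/15! = 1/1365
Racah Σ t=0..0: t=0:+1/518400 = 1/518400
⇒ 3j(6 1 7; 0 0 0)² = 7/195, sgn -1
Racah Σ t=0..0: t=0:+1/39916800 = 1/39916800
⇒ 3j(6 1 7; 5 0 -5)² = 8/455, sgn +1
4πI² = N·(3j₀)²·(3jₘ)² = 24/65
I = -1·√(0.369231/4π) = -0.17141310

-0.171413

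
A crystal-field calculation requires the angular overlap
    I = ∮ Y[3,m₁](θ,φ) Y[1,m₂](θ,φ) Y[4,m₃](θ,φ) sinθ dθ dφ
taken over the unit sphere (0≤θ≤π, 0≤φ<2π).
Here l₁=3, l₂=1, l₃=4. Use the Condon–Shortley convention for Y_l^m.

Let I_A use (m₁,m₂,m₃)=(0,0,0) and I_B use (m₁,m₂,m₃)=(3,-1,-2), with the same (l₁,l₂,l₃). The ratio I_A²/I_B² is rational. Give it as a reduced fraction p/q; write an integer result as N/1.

l's match ⇒ only the (l;m) 3-j factors differ between A and B.
A: triangle coeff Δ(3,1,4) = 1/252; Σ_t [0,0]: t=0:+1/36 = 1/36; (3j)²=4/63 [(3 1 4; 0 0 0)], sign=+1
B: triangle coeff Δ(3,1,4) = 1/252; Σ_t [0,0]: t=0:+1/1440 = 1/1440; (3j)²=1/252 [(3 1 4; 3 -1 -2)], sign=+1
I_A²/I_B² = (4/63)/(1/252) = 16/1

16/1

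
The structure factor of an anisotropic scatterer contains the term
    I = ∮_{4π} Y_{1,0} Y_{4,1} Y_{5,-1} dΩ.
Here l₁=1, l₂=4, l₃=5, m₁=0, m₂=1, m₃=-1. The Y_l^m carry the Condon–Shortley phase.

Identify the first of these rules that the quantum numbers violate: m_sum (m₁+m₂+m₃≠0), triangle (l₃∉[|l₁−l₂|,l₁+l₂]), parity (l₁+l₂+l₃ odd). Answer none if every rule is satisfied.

none

m₁+m₂+m₃ = 0 + 1 − 1 = 0  ✓
triangle: |1−4|=3 ≤ l₃=5 ≤ 1+4=5  ✓
parity: l₁+l₂+l₃ = 10 is even  ✓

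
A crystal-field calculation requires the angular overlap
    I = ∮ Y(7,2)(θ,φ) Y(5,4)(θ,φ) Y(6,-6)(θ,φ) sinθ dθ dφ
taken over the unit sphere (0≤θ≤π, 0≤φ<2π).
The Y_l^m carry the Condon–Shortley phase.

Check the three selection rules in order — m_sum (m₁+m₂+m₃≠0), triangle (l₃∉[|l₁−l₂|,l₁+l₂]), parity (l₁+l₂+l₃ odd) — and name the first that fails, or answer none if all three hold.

none

Σmᵢ = 0  ✓
l₃∈[|l₁−l₂|,l₁+l₂]=[2,12], have l₃=6  ✓
Σlᵢ = 18 ⇒ even  ✓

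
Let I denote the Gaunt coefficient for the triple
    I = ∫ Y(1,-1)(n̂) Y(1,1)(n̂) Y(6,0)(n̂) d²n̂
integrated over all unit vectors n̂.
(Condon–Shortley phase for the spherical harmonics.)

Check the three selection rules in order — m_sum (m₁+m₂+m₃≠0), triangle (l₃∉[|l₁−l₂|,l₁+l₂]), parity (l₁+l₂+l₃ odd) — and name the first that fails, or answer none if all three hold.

triangle

m₁+m₂+m₃ = -1 + 1 + 0 = 0  ✓
triangle: |1−1|=0 ≤ l₃=6 ≤ 1+1=2  ✗
parity: l₁+l₂+l₃ = 8 is even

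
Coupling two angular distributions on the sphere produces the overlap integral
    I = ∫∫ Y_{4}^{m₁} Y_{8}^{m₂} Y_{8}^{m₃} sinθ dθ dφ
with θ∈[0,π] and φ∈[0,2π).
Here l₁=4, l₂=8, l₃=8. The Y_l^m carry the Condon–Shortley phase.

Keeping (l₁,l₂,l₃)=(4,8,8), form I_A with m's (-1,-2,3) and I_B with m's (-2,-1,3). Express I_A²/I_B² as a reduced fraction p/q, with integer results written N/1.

20/7

l's match ⇒ only the (l;m) 3-j factors differ between A and B.
A: triangle coeff Δ(4,8,8) = 1/185175900; Σ_t [1,4]: t=1:−1/87091200 t=2:+1/23224320 t=3:−1/52254720 t=4:+1/1045094400 = 1/74649600; (3j)²=110/12597 [(4 8 8; -1 -2 3)], sign=-1
B: triangle coeff Δ(4,8,8) = 1/185175900; Σ_t [2,4]: t=2:+1/58060800 t=3:−1/34836480 t=4:+1/209018880 = -1/149299200; (3j)²=77/25194 [(4 8 8; -2 -1 3)], sign=+1
I_A²/I_B² = (110/12597)/(77/25194) = 20/7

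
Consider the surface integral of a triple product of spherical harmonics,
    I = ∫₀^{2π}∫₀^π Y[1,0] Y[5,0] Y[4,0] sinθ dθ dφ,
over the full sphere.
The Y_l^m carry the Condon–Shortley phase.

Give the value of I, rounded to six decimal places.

0.245532

Checks pass: Σm=0; 10 even; l₃=4∈[4,6].
(2·1+1)(2·5+1)(2·4+1) = 297
Δ: 2! 0! 8! / 11! → 1/495
sum: t=1:−1/576 = -1/576
3j²(1 5 4; 0 0 0) = Δ·Π!·Σ² = 5/99  (sign -1)
(m-triple is (0,0,0) — same symbol as above.)
combine: 4πI² = 297·5/99·5/99 = 25/33
take √, sign +1: I = 0.24553200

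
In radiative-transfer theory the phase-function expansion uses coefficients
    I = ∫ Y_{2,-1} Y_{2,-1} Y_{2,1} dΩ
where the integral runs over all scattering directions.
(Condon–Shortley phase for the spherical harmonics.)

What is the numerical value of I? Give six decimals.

-1 − 1 + 1 = -1 ≠ 0: azimuthal integral kills it; I = 0

0.000000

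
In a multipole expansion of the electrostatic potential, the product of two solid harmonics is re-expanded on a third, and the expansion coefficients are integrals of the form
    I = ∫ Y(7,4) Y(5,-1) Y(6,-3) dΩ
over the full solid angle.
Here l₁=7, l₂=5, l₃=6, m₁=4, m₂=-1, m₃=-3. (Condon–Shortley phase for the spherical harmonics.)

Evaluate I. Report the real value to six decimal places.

m-sum 0 ✓  L=18 even ✓  2≤6≤12 ✓
Π(2lᵢ+1) = 15×11×13 = 2145
triangle coeff Δ(7,5,6) = 1/174594420
Σ_t [1,5]: t=1:−1/4147200 t=2:+1/207360 t=3:−1/82944 t=4:+1/207360 t=5:−1/4147200 = -1/345600
(3j)²=420/46189 [(7 5 6; 0 0 0)], sign=-1
Σ_t [0,3]: t=0:+1/12441600 t=1:−1/1036800 t=2:+1/967680 t=3:−1/8709120 = 1/29030400
(3j)²=9/146965 [(7 5 6; 4 -1 -3)], sign=-1
⇒ 4πI² = 1620/1356277
I = (+1)√(1620/1356277/(4π)) = 0.00974941

0.009749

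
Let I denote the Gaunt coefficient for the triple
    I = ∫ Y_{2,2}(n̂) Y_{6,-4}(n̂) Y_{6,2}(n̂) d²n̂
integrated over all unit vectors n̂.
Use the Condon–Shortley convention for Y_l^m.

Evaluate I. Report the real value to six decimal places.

m-sum 0 ✓  L=14 even ✓  4≤6≤8 ✓
Π(2lᵢ+1) = 5×13×13 = 845
triangle coeff Δ(2,6,6) = 1/90090
Σ_t [0,2]: t=0:+1/69120 t=1:−1/14400 t=2:+1/69120 = -7/172800
(3j)²=14/715 [(2 6 6; 0 0 0)], sign=-1
Σ_t [0,0]: t=0:+1/322560 = 1/322560
(3j)²=18/1001 [(2 6 6; 2 -4 2)], sign=+1
⇒ 4πI² = 36/121
I = (-1)√(36/121/(4π)) = -0.15386989

-0.153870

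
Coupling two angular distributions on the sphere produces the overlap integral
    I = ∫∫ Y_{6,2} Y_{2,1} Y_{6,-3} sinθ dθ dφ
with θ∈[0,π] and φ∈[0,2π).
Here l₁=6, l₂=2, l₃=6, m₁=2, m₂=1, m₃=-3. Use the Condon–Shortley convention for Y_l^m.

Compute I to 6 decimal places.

m-sum 0 ✓  L=14 even ✓  4≤6≤8 ✓
Π(2lᵢ+1) = 13×5×13 = 845
triangle coeff Δ(6,2,6) = 1/90090
Σ_t [0,2]: t=0:+1/69120 t=1:−1/14400 t=2:+1/69120 = -7/172800
(3j)²=14/715 [(6 2 6; 0 0 0)], sign=-1
Σ_t [1,2]: t=1:−1/60480 t=2:+1/161280 = -1/96768
(3j)²=15/1001 [(6 2 6; 2 1 -3)], sign=+1
⇒ 4πI² = 30/121
I = (-1)√(30/121/(4π)) = -0.14046335

-0.140463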